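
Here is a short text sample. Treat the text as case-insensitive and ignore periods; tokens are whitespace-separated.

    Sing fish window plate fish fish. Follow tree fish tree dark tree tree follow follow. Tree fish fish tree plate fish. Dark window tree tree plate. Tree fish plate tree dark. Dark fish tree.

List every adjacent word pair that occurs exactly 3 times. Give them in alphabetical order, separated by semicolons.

fish tree; tree fish

Bigram counts meeting the condition (exactly 3 times):
  fish tree: 3
  tree fish: 3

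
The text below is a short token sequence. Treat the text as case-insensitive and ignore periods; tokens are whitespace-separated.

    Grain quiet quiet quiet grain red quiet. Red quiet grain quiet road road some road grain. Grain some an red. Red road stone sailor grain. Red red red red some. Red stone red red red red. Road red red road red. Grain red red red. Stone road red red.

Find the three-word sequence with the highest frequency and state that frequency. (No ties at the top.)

Trigram frequencies (highest first):
  red red red: 5
  red red road: 3
  grain red red: 2
  red road red: 2
  road red red: 2
  grain quiet quiet: 1
  … (32 more, each ≤ 1)

"red red red", 5 times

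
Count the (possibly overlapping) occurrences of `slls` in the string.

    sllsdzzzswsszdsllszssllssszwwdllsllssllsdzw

5

Sliding a length-4 window over the 43 characters (40 positions):
  position 1–4: slls
  position 15–18: slls
  position 21–24: slls
  position 33–36: slls
  position 37–40: slls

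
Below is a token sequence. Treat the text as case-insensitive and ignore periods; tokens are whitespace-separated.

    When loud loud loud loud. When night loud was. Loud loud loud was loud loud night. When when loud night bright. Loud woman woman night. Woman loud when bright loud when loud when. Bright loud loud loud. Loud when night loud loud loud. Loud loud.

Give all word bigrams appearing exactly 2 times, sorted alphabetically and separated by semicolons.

Bigram counts meeting the condition (exactly 2 times):
  loud night: 2
  loud was: 2
  night loud: 2
  was loud: 2
  when bright: 2
  when night: 2

loud night; loud was; night loud; was loud; when bright; when night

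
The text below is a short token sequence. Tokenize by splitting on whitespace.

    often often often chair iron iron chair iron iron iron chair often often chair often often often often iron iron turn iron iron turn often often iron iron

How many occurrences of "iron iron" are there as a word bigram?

Scanning the 27 overlapping bigram windows for "iron iron":
  position 5–6: iron iron
  position 8–9: iron iron
  position 9–10: iron iron
  position 19–20: iron iron
  position 22–23: iron iron
  position 27–28: iron iron

6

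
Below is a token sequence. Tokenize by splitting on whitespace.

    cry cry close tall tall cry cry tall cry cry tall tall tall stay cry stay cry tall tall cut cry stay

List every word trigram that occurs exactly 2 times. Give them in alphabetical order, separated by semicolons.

Trigram counts meeting the condition (exactly 2 times):
  cry cry tall: 2
  cry tall tall: 2
  tall cry cry: 2

cry cry tall; cry tall tall; tall cry cry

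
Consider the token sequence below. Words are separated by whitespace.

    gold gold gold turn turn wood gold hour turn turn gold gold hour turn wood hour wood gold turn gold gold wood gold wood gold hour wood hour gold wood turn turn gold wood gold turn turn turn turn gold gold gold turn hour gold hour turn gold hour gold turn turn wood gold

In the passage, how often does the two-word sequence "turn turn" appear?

7

Scanning the 53 overlapping bigram windows for "turn turn":
  position 4–5: turn turn
  position 9–10: turn turn
  position 31–32: turn turn
  position 36–37: turn turn
  position 37–38: turn turn
  position 38–39: turn turn
  position 51–52: turn turn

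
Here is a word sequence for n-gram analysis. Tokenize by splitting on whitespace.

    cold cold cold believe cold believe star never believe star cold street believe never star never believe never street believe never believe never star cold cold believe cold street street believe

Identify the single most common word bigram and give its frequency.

Bigram frequencies (highest first):
  believe never: 4
  cold cold: 3
  cold believe: 3
  never believe: 3
  street believe: 3
  believe cold: 2
  … (7 more, each ≤ 2)

"believe never", 4 times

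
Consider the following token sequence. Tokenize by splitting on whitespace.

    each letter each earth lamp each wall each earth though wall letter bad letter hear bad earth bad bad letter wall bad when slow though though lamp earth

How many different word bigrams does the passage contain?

25

28 tokens → 27 bigram windows in total.
Repeated bigrams (each contributes count−1 duplicates):
  bad letter: 2
  each earth: 2
2 duplicate windows → 27 − 2 = 25 distinct.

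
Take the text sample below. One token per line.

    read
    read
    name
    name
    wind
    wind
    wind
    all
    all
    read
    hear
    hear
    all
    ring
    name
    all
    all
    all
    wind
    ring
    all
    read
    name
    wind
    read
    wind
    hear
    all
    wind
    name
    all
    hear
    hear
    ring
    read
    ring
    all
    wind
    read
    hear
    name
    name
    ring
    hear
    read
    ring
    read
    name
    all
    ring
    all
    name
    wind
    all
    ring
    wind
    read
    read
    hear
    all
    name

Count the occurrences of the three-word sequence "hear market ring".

0

Scanning the 59 overlapping trigram windows for "hear market ring":
  (none found)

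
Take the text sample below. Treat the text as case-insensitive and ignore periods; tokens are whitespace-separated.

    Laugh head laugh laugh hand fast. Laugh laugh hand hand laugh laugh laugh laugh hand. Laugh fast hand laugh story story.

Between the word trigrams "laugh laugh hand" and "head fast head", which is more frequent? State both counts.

"laugh laugh hand" (3 vs 0)

"laugh laugh hand": 3 occurrences
"head fast head": 0 occurrences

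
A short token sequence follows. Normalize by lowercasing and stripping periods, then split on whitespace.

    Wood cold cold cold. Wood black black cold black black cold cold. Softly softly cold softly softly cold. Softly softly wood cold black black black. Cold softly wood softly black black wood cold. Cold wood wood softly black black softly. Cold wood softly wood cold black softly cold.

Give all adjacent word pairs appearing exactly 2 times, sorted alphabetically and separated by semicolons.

black softly; softly black

Bigram counts meeting the condition (exactly 2 times):
  black softly: 2
  softly black: 2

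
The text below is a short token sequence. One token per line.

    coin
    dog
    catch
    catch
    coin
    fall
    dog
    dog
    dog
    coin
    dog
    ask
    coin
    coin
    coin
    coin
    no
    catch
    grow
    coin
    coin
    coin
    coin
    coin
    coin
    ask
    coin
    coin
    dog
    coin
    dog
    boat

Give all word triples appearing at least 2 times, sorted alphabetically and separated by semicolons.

Trigram counts meeting the condition (at least 2 times):
  ask coin coin: 2
  coin coin coin: 6
  dog coin dog: 2

ask coin coin; coin coin coin; dog coin dog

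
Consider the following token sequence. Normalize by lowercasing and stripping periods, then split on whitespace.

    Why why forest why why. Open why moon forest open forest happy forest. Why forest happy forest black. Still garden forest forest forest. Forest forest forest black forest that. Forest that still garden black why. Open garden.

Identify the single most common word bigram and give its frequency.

Bigram frequencies (highest first):
  forest forest: 5
  why why: 2
  why forest: 2
  forest why: 2
  why open: 2
  forest happy: 2
  … (17 more, each ≤ 2)

"forest forest", 5 times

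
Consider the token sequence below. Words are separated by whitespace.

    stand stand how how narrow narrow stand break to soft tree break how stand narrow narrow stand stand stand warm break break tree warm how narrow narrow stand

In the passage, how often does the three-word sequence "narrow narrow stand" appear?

Scanning the 26 overlapping trigram windows for "narrow narrow stand":
  position 5–7: narrow narrow stand
  position 15–17: narrow narrow stand
  position 26–28: narrow narrow stand

3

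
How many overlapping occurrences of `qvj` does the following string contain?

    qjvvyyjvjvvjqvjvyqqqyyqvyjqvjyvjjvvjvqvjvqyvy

Sliding a length-3 window over the 45 characters (43 positions):
  position 13–15: qvj
  position 27–29: qvj
  position 38–40: qvj

3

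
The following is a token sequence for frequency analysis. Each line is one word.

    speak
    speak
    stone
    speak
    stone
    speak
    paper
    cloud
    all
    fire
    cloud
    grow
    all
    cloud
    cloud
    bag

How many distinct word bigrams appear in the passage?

13

16 tokens → 15 bigram windows in total.
Repeated bigrams (each contributes count−1 duplicates):
  speak stone: 2
  stone speak: 2
2 duplicate windows → 15 − 2 = 13 distinct.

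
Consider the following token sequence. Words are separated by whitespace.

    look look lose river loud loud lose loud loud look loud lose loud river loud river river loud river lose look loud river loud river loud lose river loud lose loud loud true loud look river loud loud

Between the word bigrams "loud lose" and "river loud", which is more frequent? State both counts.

"loud lose": 4 occurrences
"river loud": 7 occurrences

"river loud" (7 vs 4)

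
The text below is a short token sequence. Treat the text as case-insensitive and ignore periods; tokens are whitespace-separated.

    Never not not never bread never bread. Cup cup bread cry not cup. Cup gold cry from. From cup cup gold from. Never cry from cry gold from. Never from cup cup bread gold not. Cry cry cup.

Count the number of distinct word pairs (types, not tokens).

38 tokens → 37 bigram windows in total.
Repeated bigrams (each contributes count−1 duplicates):
  cup cup: 4
  cry from: 2
  cup bread: 2
  cup gold: 2
  from cup: 2
  from never: 2
  gold from: 2
  never bread: 2
10 duplicate windows → 37 − 10 = 27 distinct.

27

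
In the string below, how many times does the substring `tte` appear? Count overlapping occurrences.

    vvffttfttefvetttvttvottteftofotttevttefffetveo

Sliding a length-3 window over the 46 characters (44 positions):
  position 8–10: tte
  position 23–25: tte
  position 32–34: tte
  position 36–38: tte

4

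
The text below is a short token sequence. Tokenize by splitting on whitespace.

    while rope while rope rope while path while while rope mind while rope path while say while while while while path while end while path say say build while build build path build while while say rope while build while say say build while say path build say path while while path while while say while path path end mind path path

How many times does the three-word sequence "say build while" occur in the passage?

Scanning the 60 overlapping trigram windows for "say build while":
  position 27–29: say build while
  position 42–44: say build while

2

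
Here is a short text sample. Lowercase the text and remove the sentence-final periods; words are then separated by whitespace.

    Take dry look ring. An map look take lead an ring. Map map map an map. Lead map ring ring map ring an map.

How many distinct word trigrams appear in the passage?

24 tokens → 22 trigram windows in total.
Repeated trigrams (each contributes count−1 duplicates):
  ring an map: 2
1 duplicate windows → 22 − 1 = 21 distinct.

21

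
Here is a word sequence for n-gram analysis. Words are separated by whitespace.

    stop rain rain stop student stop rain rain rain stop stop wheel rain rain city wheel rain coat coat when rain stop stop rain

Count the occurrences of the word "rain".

Scanning the 24 tokens for "rain":
  position 2: rain
  position 3: rain
  position 7: rain
  position 8: rain
  position 9: rain
  position 13: rain
  position 14: rain
  position 17: rain
  position 21: rain
  position 24: rain

10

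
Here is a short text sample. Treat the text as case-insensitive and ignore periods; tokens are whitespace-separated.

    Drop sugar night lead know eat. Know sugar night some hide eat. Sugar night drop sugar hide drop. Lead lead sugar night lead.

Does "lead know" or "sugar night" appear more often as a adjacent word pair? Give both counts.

"lead know": 1 occurrence
"sugar night": 4 occurrences

"sugar night" (4 vs 1)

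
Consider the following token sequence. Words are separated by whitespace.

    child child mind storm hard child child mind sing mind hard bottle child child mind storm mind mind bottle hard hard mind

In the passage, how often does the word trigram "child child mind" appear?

3

Scanning the 20 overlapping trigram windows for "child child mind":
  position 1–3: child child mind
  position 6–8: child child mind
  position 13–15: child child mind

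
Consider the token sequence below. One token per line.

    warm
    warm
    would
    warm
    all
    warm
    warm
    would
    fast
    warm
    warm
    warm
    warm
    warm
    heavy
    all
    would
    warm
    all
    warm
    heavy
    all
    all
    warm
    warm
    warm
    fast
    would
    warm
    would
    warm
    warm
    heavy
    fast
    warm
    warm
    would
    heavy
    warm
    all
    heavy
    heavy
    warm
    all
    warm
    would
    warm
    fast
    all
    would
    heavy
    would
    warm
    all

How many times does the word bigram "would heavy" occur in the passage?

2

Scanning the 53 overlapping bigram windows for "would heavy":
  position 37–38: would heavy
  position 50–51: would heavy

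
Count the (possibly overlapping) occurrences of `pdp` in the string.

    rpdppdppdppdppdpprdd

Sliding a length-3 window over the 20 characters (18 positions):
  position 2–4: pdp
  position 5–7: pdp
  position 8–10: pdp
  position 11–13: pdp
  position 14–16: pdp

5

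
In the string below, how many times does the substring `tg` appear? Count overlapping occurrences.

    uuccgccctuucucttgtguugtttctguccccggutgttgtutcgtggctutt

Sliding a length-2 window over the 54 characters (53 positions):
  position 16–17: tg
  position 18–19: tg
  position 27–28: tg
  position 37–38: tg
  position 40–41: tg
  position 47–48: tg

6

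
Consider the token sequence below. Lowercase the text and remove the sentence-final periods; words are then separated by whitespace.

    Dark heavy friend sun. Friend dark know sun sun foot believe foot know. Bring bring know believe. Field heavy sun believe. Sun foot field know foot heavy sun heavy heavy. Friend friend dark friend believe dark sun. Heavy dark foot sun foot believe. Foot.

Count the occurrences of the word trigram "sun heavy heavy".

Scanning the 42 overlapping trigram windows for "sun heavy heavy":
  position 28–30: sun heavy heavy

1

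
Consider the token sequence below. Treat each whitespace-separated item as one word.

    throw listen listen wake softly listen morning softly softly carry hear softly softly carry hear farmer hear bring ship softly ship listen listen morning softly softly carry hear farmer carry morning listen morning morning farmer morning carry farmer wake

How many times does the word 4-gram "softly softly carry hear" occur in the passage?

3

Scanning the 36 overlapping 4-gram windows for "softly softly carry hear":
  position 8–11: softly softly carry hear
  position 12–15: softly softly carry hear
  position 25–28: softly softly carry hear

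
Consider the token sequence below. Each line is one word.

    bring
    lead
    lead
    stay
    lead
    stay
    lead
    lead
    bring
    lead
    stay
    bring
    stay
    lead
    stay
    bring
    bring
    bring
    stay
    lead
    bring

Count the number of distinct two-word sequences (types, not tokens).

21 tokens → 20 bigram windows in total.
Repeated bigrams (each contributes count−1 duplicates):
  lead stay: 4
  stay lead: 4
  bring bring: 2
  bring lead: 2
  bring stay: 2
  lead bring: 2
  lead lead: 2
  stay bring: 2
12 duplicate windows → 20 − 12 = 8 distinct.

8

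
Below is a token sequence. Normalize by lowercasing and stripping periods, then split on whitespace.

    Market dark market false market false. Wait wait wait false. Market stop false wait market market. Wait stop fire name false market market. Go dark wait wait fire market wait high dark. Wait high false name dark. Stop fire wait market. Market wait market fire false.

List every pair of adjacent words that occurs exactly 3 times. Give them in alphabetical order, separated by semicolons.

Bigram counts meeting the condition (exactly 3 times):
  false market: 3
  market market: 3
  market wait: 3
  wait market: 3
  wait wait: 3

false market; market market; market wait; wait market; wait wait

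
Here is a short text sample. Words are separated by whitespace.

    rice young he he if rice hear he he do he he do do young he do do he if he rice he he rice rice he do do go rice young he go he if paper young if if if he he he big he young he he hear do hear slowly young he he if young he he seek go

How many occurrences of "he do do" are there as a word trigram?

3

Scanning the 60 overlapping trigram windows for "he do do":
  position 12–14: he do do
  position 16–18: he do do
  position 27–29: he do do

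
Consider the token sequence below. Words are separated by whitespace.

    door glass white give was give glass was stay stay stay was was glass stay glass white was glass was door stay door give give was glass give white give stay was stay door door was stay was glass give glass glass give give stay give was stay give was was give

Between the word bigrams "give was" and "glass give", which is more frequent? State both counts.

"give was" (4 vs 3)

"give was": 4 occurrences
"glass give": 3 occurrences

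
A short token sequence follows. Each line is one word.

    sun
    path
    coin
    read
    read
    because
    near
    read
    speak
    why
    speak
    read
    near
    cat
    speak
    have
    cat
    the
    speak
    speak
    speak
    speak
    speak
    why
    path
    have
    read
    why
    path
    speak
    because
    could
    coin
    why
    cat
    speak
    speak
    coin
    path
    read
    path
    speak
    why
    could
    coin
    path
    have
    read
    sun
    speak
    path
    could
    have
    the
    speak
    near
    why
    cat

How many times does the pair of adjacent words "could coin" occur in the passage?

Scanning the 57 overlapping bigram windows for "could coin":
  position 32–33: could coin
  position 44–45: could coin

2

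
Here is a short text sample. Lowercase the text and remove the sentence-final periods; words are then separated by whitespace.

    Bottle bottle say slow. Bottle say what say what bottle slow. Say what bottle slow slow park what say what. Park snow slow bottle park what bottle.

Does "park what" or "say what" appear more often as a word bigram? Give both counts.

"park what": 2 occurrences
"say what": 4 occurrences

"say what" (4 vs 2)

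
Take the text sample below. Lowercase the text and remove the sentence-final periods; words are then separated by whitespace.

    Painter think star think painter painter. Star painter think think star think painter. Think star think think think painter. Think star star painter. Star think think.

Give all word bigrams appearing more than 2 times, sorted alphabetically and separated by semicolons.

painter think; star think; think painter; think star; think think

Bigram counts meeting the condition (more than 2 times):
  painter think: 4
  star think: 4
  think painter: 3
  think star: 4
  think think: 4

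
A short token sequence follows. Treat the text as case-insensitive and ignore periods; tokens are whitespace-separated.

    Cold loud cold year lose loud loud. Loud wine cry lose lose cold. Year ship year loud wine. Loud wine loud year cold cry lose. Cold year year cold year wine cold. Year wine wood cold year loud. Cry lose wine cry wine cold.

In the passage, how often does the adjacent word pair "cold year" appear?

6

Scanning the 43 overlapping bigram windows for "cold year":
  position 3–4: cold year
  position 13–14: cold year
  position 26–27: cold year
  position 29–30: cold year
  position 32–33: cold year
  position 36–37: cold year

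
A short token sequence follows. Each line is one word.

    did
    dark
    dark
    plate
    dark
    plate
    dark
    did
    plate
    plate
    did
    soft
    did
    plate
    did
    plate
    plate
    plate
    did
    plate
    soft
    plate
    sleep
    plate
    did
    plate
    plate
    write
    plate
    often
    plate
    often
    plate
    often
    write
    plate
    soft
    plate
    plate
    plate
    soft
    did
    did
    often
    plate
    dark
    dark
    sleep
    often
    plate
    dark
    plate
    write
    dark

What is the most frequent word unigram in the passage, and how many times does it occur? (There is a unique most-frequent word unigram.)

Unigram frequencies (highest first):
  plate: 23
  did: 9
  dark: 8
  often: 5
  soft: 4
  write: 3
  … (1 more, each ≤ 2)

"plate", 23 times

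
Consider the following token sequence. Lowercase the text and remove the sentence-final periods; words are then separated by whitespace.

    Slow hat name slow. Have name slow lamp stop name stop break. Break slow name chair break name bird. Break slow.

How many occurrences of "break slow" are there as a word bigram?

2

Scanning the 20 overlapping bigram windows for "break slow":
  position 13–14: break slow
  position 20–21: break slow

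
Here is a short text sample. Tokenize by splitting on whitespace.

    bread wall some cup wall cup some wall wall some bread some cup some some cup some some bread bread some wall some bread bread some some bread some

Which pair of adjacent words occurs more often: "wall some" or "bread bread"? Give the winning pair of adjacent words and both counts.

"wall some": 3 occurrences
"bread bread": 2 occurrences

"wall some" (3 vs 2)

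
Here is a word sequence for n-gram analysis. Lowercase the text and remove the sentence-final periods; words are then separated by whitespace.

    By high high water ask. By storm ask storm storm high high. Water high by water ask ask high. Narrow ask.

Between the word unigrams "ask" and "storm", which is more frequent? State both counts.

"ask": 5 occurrences
"storm": 3 occurrences

"ask" (5 vs 3)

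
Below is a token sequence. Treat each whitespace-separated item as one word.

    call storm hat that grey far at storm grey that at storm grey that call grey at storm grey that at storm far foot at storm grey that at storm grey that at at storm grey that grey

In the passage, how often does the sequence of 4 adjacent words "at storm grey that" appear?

6

Scanning the 35 overlapping 4-gram windows for "at storm grey that":
  position 7–10: at storm grey that
  position 11–14: at storm grey that
  position 17–20: at storm grey that
  position 25–28: at storm grey that
  position 29–32: at storm grey that
  position 34–37: at storm grey that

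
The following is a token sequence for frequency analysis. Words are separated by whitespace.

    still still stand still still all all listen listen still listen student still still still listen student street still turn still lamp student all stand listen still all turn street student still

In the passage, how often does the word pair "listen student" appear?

2

Scanning the 31 overlapping bigram windows for "listen student":
  position 11–12: listen student
  position 16–17: listen student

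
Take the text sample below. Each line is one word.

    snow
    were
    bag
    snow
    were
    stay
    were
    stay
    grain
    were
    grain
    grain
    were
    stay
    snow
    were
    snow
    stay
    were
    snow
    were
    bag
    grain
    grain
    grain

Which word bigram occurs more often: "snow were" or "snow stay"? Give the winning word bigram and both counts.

"snow were" (4 vs 1)

"snow were": 4 occurrences
"snow stay": 1 occurrence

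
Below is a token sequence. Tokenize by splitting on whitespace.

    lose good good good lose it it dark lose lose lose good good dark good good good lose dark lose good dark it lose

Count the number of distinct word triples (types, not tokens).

19

24 tokens → 22 trigram windows in total.
Repeated trigrams (each contributes count−1 duplicates):
  good good good: 2
  good good lose: 2
  lose good good: 2
3 duplicate windows → 22 − 3 = 19 distinct.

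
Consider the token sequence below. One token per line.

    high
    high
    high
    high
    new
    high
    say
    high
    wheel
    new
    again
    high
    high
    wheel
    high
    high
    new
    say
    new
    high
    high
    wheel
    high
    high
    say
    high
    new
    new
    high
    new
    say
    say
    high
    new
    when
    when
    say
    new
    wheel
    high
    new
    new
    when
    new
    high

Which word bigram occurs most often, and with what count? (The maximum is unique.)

Bigram frequencies (highest first):
  high high: 7
  high new: 6
  new high: 4
  say high: 3
  high wheel: 3
  wheel high: 3
  … (13 more, each ≤ 2)

"high high", 7 times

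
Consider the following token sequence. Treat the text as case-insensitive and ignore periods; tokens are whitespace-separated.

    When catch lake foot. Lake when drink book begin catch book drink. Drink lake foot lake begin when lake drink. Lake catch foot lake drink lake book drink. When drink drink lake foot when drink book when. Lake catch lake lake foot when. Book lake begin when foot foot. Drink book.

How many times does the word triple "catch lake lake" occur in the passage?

Scanning the 49 overlapping trigram windows for "catch lake lake":
  position 39–41: catch lake lake

1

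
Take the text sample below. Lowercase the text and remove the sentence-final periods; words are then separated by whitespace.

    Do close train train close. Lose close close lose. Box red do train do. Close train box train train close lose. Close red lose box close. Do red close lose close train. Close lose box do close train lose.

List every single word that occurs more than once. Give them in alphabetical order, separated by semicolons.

box; close; do; lose; red; train

Unigram counts meeting the condition (more than once):
  box: 4
  close: 12
  do: 5
  lose: 7
  red: 3
  train: 8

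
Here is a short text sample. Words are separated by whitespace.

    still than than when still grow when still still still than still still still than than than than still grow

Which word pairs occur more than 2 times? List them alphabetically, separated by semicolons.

still still; still than; than than

Bigram counts meeting the condition (more than 2 times):
  still still: 4
  still than: 3
  than than: 4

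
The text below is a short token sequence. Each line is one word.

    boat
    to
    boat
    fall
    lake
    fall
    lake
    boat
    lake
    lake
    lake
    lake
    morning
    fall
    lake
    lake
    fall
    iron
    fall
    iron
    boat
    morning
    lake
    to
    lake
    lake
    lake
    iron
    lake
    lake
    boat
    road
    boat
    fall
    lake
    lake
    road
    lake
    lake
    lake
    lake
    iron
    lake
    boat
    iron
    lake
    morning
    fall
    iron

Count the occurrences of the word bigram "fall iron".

Scanning the 48 overlapping bigram windows for "fall iron":
  position 17–18: fall iron
  position 19–20: fall iron
  position 48–49: fall iron

3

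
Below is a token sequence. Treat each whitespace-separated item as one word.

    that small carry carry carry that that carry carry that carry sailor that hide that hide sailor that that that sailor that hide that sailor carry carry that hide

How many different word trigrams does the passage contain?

23

29 tokens → 27 trigram windows in total.
Repeated trigrams (each contributes count−1 duplicates):
  carry carry that: 3
  sailor that hide: 2
  that hide that: 2
4 duplicate windows → 27 − 4 = 23 distinct.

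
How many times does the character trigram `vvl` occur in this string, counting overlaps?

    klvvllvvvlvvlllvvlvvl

Sliding a length-3 window over the 21 characters (19 positions):
  position 3–5: vvl
  position 8–10: vvl
  position 11–13: vvl
  position 16–18: vvl
  position 19–21: vvl

5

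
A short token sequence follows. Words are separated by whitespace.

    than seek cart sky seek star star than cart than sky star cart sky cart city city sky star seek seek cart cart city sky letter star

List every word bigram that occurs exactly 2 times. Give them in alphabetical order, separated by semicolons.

Bigram counts meeting the condition (exactly 2 times):
  cart city: 2
  cart sky: 2
  city sky: 2
  seek cart: 2
  sky star: 2

cart city; cart sky; city sky; seek cart; sky star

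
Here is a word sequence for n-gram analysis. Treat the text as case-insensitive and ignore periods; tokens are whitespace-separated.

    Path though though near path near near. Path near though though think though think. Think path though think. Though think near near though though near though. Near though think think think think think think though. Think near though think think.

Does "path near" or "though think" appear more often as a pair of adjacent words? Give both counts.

"though think" (7 vs 2)

"path near": 2 occurrences
"though think": 7 occurrences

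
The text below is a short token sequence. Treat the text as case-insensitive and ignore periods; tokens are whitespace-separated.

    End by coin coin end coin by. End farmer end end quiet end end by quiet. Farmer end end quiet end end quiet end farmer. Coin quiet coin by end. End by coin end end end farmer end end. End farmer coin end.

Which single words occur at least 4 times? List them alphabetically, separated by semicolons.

Unigram counts meeting the condition (at least 4 times):
  by: 5
  coin: 7
  end: 21
  farmer: 5
  quiet: 5

by; coin; end; farmer; quiet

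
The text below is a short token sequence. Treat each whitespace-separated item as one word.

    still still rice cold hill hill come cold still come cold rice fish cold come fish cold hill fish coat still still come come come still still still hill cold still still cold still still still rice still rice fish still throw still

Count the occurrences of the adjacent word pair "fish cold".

2

Scanning the 42 overlapping bigram windows for "fish cold":
  position 13–14: fish cold
  position 16–17: fish cold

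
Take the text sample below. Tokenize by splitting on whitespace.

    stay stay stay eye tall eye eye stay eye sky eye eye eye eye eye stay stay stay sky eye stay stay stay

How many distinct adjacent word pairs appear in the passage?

9

23 tokens → 22 bigram windows in total.
Repeated bigrams (each contributes count−1 duplicates):
  stay stay: 6
  eye eye: 5
  eye stay: 3
  sky eye: 2
  stay eye: 2
13 duplicate windows → 22 − 13 = 9 distinct.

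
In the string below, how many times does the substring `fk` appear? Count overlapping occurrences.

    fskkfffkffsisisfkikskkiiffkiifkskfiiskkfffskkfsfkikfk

6

Sliding a length-2 window over the 53 characters (52 positions):
  position 7–8: fk
  position 16–17: fk
  position 26–27: fk
  position 30–31: fk
  position 48–49: fk
  position 52–53: fk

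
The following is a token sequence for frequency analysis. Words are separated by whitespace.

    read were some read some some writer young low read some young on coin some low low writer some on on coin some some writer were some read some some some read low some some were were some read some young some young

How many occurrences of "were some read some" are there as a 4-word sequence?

Scanning the 40 overlapping 4-gram windows for "were some read some":
  position 2–5: were some read some
  position 26–29: were some read some
  position 37–40: were some read some

3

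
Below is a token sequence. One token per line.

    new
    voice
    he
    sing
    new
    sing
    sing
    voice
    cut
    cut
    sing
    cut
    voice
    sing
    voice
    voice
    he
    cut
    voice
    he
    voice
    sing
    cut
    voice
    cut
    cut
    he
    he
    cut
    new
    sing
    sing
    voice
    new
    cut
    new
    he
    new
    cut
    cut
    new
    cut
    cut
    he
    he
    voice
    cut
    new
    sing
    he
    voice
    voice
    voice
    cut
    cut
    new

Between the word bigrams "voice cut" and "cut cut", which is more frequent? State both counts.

"cut cut" (5 vs 4)

"voice cut": 4 occurrences
"cut cut": 5 occurrences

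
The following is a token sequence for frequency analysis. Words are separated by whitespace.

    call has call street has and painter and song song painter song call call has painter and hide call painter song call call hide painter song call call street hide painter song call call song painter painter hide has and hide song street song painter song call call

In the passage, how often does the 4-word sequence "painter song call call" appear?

Scanning the 45 overlapping 4-gram windows for "painter song call call":
  position 11–14: painter song call call
  position 20–23: painter song call call
  position 25–28: painter song call call
  position 31–34: painter song call call
  position 45–48: painter song call call

5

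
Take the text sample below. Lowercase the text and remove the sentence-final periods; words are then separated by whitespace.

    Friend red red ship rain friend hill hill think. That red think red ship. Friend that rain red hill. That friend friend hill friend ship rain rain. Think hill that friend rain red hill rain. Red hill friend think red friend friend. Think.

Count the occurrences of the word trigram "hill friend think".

Scanning the 41 overlapping trigram windows for "hill friend think":
  position 37–39: hill friend think

1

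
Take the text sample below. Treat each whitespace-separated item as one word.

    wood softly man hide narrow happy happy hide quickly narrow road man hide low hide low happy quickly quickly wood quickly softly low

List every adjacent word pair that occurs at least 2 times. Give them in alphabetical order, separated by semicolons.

Bigram counts meeting the condition (at least 2 times):
  hide low: 2
  man hide: 2

hide low; man hide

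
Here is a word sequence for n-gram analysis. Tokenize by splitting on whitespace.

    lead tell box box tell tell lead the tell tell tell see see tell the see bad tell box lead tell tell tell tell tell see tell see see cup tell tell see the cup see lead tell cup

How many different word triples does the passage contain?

39 tokens → 37 trigram windows in total.
Repeated trigrams (each contributes count−1 duplicates):
  tell tell tell: 4
  tell tell see: 3
  tell see see: 2
6 duplicate windows → 37 − 6 = 31 distinct.

31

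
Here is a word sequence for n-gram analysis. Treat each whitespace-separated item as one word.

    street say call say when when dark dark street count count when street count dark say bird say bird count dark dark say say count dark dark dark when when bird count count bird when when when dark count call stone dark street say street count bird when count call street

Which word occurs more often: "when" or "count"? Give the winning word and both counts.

"when": 9 occurrences
"count": 10 occurrences

"count" (10 vs 9)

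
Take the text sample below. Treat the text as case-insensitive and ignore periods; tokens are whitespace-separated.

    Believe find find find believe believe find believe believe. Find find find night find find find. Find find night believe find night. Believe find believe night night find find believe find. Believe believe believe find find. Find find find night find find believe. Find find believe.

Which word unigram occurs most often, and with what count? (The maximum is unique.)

Unigram frequencies (highest first):
  find: 26
  believe: 14
  night: 6

"find", 26 times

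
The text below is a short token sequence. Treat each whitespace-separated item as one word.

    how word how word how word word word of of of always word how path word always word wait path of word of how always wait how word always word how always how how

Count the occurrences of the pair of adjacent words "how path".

1

Scanning the 33 overlapping bigram windows for "how path":
  position 14–15: how path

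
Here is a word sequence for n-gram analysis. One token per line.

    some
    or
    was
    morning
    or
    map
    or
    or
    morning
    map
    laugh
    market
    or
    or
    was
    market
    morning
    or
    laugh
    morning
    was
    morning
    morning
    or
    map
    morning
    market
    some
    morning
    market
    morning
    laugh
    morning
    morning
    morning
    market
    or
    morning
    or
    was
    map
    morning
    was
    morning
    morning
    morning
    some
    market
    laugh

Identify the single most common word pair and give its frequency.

"morning morning", 5 times

Bigram frequencies (highest first):
  morning morning: 5
  morning or: 4
  or was: 3
  was morning: 3
  morning market: 3
  or map: 2
  … (21 more, each ≤ 2)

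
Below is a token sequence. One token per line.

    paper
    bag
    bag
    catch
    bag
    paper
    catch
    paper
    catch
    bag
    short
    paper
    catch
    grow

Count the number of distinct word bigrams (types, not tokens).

10

14 tokens → 13 bigram windows in total.
Repeated bigrams (each contributes count−1 duplicates):
  paper catch: 3
  catch bag: 2
3 duplicate windows → 13 − 3 = 10 distinct.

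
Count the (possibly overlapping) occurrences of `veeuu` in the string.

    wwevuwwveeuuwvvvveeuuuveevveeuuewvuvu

3

Sliding a length-5 window over the 37 characters (33 positions):
  position 8–12: veeuu
  position 17–21: veeuu
  position 27–31: veeuu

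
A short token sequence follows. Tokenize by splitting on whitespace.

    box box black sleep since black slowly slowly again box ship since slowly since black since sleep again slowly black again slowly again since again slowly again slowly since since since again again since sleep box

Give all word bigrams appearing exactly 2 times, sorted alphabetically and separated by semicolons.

Bigram counts meeting the condition (exactly 2 times):
  again since: 2
  since again: 2
  since black: 2
  since since: 2
  since sleep: 2
  slowly since: 2

again since; since again; since black; since since; since sleep; slowly since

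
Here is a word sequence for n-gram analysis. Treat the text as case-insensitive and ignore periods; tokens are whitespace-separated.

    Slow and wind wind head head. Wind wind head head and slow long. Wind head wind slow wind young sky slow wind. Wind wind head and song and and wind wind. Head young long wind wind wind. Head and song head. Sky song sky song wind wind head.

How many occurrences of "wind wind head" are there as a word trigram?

6

Scanning the 46 overlapping trigram windows for "wind wind head":
  position 3–5: wind wind head
  position 7–9: wind wind head
  position 23–25: wind wind head
  position 30–32: wind wind head
  position 36–38: wind wind head
  position 46–48: wind wind head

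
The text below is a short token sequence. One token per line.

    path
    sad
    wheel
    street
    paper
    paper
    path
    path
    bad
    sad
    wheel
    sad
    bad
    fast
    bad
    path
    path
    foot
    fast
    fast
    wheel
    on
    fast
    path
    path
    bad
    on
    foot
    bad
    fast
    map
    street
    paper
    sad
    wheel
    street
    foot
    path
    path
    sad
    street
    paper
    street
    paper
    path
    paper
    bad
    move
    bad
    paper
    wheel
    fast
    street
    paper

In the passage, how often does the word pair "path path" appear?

4

Scanning the 53 overlapping bigram windows for "path path":
  position 7–8: path path
  position 16–17: path path
  position 24–25: path path
  position 38–39: path path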